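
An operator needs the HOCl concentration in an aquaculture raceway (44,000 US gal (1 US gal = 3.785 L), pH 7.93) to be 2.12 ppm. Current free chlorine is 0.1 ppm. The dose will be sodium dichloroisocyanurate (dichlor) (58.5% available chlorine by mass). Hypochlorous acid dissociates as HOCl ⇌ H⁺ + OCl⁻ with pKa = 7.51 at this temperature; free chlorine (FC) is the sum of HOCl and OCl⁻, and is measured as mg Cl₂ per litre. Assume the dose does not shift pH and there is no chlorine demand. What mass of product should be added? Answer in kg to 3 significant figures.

2.16 kg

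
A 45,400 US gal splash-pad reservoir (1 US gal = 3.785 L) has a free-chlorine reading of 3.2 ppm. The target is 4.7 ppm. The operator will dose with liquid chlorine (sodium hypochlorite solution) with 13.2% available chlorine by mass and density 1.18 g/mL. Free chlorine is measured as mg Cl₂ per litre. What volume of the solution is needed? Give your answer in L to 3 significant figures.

Volume: 45,400 US gal × 3.785 L/gal = 171,839 L.
Chlorine deficit: 4.7 − 3.2 = 1.5 ppm = 1.5 mg/L as Cl₂.
Cl₂ equivalent needed: 1.5 mg/L × 171,839 L = 257,800 mg = 257.8 g.
Product at 13.2% available chlorine: 257.8 / 0.132 = 1953 g.
Volume at density 1.18 g/mL: 1953 g ÷ 1.18 g/mL = 1655 mL.

1.65 L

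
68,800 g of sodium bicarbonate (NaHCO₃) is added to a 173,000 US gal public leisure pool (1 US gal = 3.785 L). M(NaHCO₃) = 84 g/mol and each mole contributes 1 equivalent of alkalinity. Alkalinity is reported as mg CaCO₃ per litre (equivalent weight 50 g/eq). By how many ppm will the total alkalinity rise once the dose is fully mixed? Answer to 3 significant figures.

62.5 ppm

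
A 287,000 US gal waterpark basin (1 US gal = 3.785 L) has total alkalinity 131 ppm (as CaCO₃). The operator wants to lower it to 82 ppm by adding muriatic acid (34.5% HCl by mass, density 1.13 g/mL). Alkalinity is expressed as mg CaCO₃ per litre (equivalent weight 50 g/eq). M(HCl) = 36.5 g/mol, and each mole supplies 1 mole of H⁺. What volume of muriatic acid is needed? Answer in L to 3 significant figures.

Volume: 287,000 US gal × 3.785 L/gal = 1,086,295 L.
Alkalinity to neutralize: (131 − 82) = 49 mg/L as CaCO₃ × 1,086,295 L = 53,230 g as CaCO₃.
Equivalents of H⁺ required: 53,230 ÷ 50 g/eq = 1065 eq = 1065 mol HCl.
Mass of HCl: 1065 × 36.5 = 38,860 g.
Mass of 34.5% solution: 38,860 / 0.345 = 112,600 g.
Volume: 112,600 g ÷ 1.13 g/mL = 99,670 mL.

99.7 L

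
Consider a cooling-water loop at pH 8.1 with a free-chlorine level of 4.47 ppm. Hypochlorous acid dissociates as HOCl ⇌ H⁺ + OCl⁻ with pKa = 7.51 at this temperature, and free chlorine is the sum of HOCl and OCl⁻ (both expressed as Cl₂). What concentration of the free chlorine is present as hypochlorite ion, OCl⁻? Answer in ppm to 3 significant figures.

[OCl⁻]/[HOCl] = 10^(pH − pKa) = 10^(8.1 − 7.51) = 10^0.59 = 3.89.
Fraction as HOCl = 1 / (1 + 3.89) = 0.2045.
OCl⁻ = (1 − 0.2045) × 4.47 ppm = 3.556 ppm.

3.56 ppm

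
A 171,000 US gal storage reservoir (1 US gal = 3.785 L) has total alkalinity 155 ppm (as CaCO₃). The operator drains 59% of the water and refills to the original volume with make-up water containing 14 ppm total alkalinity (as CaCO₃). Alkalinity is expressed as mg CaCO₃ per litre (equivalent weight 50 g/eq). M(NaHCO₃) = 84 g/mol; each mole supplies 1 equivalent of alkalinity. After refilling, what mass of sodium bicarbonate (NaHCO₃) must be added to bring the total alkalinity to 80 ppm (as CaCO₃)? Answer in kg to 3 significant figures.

Volume: 171,000 US gal × 3.785 L/gal = 647,235 L.
After draining 59% and refilling: 155 × 0.41 + 14 × 0.59 = 71.81 ppm.
Deficit to target: 80 − 71.81 = 8.19 mg/L.
As CaCO₃: 8.19 mg/L × 647,235 L = 5301 g; ÷ 50 g/eq ÷ 1 = 106 mol NaHCO₃.
Mass: 106 × 84 = 8905 g.

8.91 kg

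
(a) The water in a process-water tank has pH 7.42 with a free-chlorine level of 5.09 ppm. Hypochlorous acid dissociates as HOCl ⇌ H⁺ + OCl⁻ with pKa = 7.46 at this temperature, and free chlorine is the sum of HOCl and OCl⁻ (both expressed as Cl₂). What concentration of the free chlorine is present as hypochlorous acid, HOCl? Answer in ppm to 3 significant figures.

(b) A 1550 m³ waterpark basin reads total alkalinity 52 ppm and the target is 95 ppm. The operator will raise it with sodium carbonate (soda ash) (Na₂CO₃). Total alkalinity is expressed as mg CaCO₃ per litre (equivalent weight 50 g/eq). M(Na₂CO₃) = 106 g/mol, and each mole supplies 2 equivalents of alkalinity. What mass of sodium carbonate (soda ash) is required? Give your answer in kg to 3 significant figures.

(a) [OCl⁻]/[HOCl] = 10^(pH − pKa) = 10^(7.42 − 7.46) = 10^-0.04 = 0.912.
(a) Fraction as HOCl = 1 / (1 + 0.912) = 0.523.
(a) HOCl = 0.523 × 5.09 ppm = 2.662 ppm.

(b) Volume: 1550 m³ = 1,550,000 L.
(b) Alkalinity to add: (95 − 52) = 43 mg/L as CaCO₃ × 1,550,000 L = 66,650 g as CaCO₃.
(b) Equivalents: 66,650 g ÷ 50 g/eq = 1333 eq.
(b) Each mole of Na₂CO₃ supplies 2 eq, so 1333 / 2 = 666.5 mol.
(b) Mass: 666.5 mol × 106 g/mol = 70,650 g.

(a) 2.66 ppm; (b) 70.6 kg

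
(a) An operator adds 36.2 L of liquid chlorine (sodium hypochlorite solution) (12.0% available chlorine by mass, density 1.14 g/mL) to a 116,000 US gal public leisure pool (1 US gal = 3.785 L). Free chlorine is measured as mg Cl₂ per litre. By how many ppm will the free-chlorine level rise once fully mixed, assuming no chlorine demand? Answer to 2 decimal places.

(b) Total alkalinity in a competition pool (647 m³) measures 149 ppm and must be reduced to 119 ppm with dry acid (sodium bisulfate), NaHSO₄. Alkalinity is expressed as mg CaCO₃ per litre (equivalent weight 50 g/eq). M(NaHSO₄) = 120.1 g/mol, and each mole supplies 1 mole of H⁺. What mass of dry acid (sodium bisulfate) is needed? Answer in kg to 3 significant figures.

(a) Volume: 116,000 US gal × 3.785 L/gal = 439,060 L.
(a) Mass of solution: 36.2 L × 1000 mL/L × 1.14 g/mL = 41,270 g.
(a) Available chlorine delivered: 41,270 g × 0.12 = 4952 g as Cl₂.
(a) Concentration rise: 4952 g / 439,060 L = 11.28 mg/L = 11.28 ppm.

(b) Volume: 647 m³ = 647,000 L.
(b) Alkalinity to neutralize: (149 − 119) = 30 mg/L as CaCO₃ × 647,000 L = 19,410 g as CaCO₃.
(b) Equivalents of H⁺ required: 19,410 ÷ 50 g/eq = 388.2 eq = 388.2 mol NaHSO₄.
(b) Mass of NaHSO₄: 388.2 × 120.1 = 46,620 g.

(a) 11.28 ppm; (b) 46.6 kg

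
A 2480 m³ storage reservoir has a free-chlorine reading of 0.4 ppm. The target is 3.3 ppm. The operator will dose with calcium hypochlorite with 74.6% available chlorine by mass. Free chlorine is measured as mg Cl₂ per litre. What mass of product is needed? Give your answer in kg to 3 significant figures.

9.64 kg

Volume: 2480 m³ = 2,480,000 L.
Chlorine deficit: 3.3 − 0.4 = 2.9 ppm = 2.9 mg/L as Cl₂.
Cl₂ equivalent needed: 2.9 mg/L × 2,480,000 L = 7,192,000 mg = 7192 g.
Product at 74.6% available chlorine: 7192 / 0.746 = 9641 g.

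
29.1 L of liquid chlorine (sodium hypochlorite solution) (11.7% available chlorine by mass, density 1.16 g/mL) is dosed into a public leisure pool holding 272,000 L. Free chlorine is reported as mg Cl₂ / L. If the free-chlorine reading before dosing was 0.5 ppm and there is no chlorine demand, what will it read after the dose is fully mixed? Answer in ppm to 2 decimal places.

15.02 ppm

Mass of solution: 29.1 L × 1000 mL/L × 1.16 g/mL = 33,760 g.
Available chlorine delivered: 33,760 g × 0.117 = 3949 g as Cl₂.
Concentration rise: 3949 g / 272,000 L = 14.52 mg/L = 14.52 ppm.
Final FC: 0.5 + 14.52 = 15.02 ppm.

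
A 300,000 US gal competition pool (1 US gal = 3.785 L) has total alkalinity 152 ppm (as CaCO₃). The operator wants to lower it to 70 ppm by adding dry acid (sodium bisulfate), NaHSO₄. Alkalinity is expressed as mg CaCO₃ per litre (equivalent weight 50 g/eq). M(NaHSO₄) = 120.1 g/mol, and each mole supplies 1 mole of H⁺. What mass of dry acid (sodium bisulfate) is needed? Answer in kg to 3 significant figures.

Volume: 300,000 US gal × 3.785 L/gal = 1,135,500 L.
Alkalinity to neutralize: (152 − 70) = 82 mg/L as CaCO₃ × 1,135,500 L = 93,110 g as CaCO₃.
Equivalents of H⁺ required: 93,110 ÷ 50 g/eq = 1862 eq = 1862 mol NaHSO₄.
Mass of NaHSO₄: 1862 × 120.1 = 223,700 g.

224 kg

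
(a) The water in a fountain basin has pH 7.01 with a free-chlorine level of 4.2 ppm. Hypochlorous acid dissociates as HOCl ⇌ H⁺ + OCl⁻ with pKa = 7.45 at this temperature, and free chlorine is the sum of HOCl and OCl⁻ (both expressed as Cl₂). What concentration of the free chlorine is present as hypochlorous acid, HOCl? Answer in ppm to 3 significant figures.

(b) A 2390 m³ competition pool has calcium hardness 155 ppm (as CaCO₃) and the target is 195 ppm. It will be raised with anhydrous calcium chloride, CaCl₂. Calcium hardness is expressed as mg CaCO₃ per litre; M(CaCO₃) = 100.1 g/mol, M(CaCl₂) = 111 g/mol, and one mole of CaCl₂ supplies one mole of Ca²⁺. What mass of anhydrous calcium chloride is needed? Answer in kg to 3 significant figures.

(a) [OCl⁻]/[HOCl] = 10^(pH − pKa) = 10^(7.01 − 7.45) = 10^-0.44 = 0.3631.
(a) Fraction as HOCl = 1 / (1 + 0.3631) = 0.7336.
(a) HOCl = 0.7336 × 4.2 ppm = 3.081 ppm.

(b) Volume: 2390 m³ = 2,390,000 L.
(b) Hardness to add: (195 − 155) = 40 mg/L as CaCO₃ × 2,390,000 L = 95,600 g as CaCO₃.
(b) Moles of Ca²⁺ (1 mol Ca²⁺ ≡ 1 mol CaCO₃): 95,600 / 100.1 g/mol = 955 mol.
(b) Mass of CaCl₂: 955 × 111 = 106,000 g.

(a) 3.08 ppm; (b) 106 kg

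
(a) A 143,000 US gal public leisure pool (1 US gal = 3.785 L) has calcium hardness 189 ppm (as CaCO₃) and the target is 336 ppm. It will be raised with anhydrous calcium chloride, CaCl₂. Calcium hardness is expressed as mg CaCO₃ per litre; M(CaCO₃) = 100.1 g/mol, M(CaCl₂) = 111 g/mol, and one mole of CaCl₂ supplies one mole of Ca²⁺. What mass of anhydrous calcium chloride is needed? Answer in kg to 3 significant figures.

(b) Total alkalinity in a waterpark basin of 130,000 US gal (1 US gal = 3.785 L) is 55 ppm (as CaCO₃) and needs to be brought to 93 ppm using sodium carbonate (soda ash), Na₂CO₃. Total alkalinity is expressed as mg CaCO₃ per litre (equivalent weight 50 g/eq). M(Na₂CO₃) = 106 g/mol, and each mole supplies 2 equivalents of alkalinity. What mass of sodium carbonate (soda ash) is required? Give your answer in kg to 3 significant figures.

(a) Volume: 143,000 US gal × 3.785 L/gal = 541,255 L.
(a) Hardness to add: (336 − 189) = 147 mg/L as CaCO₃ × 541,255 L = 79,560 g as CaCO₃.
(a) Moles of Ca²⁺ (1 mol Ca²⁺ ≡ 1 mol CaCO₃): 79,560 / 100.1 g/mol = 794.9 mol.
(a) Mass of CaCl₂: 794.9 × 111 = 88,230 g.

(b) Volume: 130,000 US gal × 3.785 L/gal = 492,050 L.
(b) Alkalinity to add: (93 − 55) = 38 mg/L as CaCO₃ × 492,050 L = 18,700 g as CaCO₃.
(b) Equivalents: 18,700 g ÷ 50 g/eq = 374 eq.
(b) Each mole of Na₂CO₃ supplies 2 eq, so 374 / 2 = 187 mol.
(b) Mass: 187 mol × 106 g/mol = 19,820 g.

(a) 88.2 kg; (b) 19.8 kg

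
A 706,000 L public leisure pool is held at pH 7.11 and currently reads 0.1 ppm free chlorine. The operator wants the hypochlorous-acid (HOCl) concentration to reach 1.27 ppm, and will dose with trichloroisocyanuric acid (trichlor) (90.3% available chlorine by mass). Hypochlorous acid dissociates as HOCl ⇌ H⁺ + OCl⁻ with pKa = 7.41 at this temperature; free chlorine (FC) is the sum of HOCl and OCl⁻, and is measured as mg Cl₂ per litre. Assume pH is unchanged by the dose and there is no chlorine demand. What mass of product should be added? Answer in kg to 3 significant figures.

[OCl⁻]/[HOCl] = 10^(pH − pKa) = 10^(7.11 − 7.41) = 0.5012; fraction as HOCl = 1/(1 + 0.5012) = 0.6661.
Free chlorine required for 1.27 ppm HOCl: 1.27 / 0.6661 = 1.907 ppm.
FC to add: 1.907 − 0.1 = 1.807 mg/L as Cl₂.
Cl₂ equivalent: 1.807 mg/L × 706,000 L = 1275 g.
Product at 90.3% available Cl: 1275 / 0.903 = 1412 g.

1.41 kg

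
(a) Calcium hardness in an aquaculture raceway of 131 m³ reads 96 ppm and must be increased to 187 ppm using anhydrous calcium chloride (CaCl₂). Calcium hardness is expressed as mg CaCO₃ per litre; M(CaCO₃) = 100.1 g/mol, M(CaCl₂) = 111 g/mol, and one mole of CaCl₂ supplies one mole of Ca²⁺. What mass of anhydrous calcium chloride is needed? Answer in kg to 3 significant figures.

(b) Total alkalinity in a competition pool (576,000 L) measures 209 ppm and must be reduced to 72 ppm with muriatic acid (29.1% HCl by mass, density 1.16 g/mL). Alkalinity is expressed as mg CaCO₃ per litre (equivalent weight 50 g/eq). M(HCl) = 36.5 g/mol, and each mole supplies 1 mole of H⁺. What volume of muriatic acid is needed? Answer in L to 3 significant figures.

(a) Volume: 131 m³ = 131,000 L.
(a) Hardness to add: (187 − 96) = 91 mg/L as CaCO₃ × 131,000 L = 11,920 g as CaCO₃.
(a) Moles of Ca²⁺ (1 mol Ca²⁺ ≡ 1 mol CaCO₃): 11,920 / 100.1 g/mol = 119.1 mol.
(a) Mass of CaCl₂: 119.1 × 111 = 13,220 g.

(b) Alkalinity to neutralize: (209 − 72) = 137 mg/L as CaCO₃ × 576,000 L = 78,910 g as CaCO₃.
(b) Equivalents of H⁺ required: 78,910 ÷ 50 g/eq = 1578 eq = 1578 mol HCl.
(b) Mass of HCl: 1578 × 36.5 = 57,610 g.
(b) Mass of 29.1% solution: 57,610 / 0.291 = 198,000 g.
(b) Volume: 198,000 g ÷ 1.16 g/mL = 170,700 mL.

(a) 13.2 kg; (b) 171 L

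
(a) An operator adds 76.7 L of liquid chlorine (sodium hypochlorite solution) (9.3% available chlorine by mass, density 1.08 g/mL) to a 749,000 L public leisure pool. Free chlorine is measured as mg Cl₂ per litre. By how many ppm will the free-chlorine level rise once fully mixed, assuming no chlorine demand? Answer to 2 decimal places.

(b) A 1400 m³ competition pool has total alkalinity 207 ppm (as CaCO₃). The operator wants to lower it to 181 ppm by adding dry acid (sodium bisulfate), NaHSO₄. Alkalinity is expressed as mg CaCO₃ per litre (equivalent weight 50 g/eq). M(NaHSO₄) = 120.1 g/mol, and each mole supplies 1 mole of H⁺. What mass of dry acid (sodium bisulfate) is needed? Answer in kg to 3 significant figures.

(a) Mass of solution: 76.7 L × 1000 mL/L × 1.08 g/mL = 82,840 g.
(a) Available chlorine delivered: 82,840 g × 0.093 = 7704 g as Cl₂.
(a) Concentration rise: 7704 g / 749,000 L = 10.29 mg/L = 10.29 ppm.

(b) Volume: 1400 m³ = 1,400,000 L.
(b) Alkalinity to neutralize: (207 − 181) = 26 mg/L as CaCO₃ × 1,400,000 L = 36,400 g as CaCO₃.
(b) Equivalents of H⁺ required: 36,400 ÷ 50 g/eq = 728 eq = 728 mol NaHSO₄.
(b) Mass of NaHSO₄: 728 × 120.1 = 87,430 g.

(a) 10.29 ppm; (b) 87.4 kg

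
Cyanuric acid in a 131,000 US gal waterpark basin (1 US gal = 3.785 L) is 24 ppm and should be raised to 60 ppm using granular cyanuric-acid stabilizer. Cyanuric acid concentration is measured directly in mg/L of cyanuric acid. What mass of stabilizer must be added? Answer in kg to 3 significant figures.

17.9 kg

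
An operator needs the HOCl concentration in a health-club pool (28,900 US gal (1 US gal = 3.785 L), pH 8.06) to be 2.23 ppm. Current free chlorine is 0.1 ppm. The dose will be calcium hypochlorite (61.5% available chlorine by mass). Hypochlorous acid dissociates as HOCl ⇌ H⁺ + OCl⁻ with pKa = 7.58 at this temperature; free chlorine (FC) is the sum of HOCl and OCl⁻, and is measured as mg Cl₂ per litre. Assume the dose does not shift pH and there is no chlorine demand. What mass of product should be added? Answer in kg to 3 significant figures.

Volume: 28,900 US gal × 3.785 L/gal = 109,386 L.
[OCl⁻]/[HOCl] = 10^(pH − pKa) = 10^(8.06 − 7.58) = 3.02; fraction as HOCl = 1/(1 + 3.02) = 0.2488.
Free chlorine required for 2.23 ppm HOCl: 2.23 / 0.2488 = 8.964 ppm.
FC to add: 8.964 − 0.1 = 8.864 mg/L as Cl₂.
Cl₂ equivalent: 8.864 mg/L × 109,386 L = 969.7 g.
Product at 61.5% available Cl: 969.7 / 0.615 = 1577 g.

1.58 kg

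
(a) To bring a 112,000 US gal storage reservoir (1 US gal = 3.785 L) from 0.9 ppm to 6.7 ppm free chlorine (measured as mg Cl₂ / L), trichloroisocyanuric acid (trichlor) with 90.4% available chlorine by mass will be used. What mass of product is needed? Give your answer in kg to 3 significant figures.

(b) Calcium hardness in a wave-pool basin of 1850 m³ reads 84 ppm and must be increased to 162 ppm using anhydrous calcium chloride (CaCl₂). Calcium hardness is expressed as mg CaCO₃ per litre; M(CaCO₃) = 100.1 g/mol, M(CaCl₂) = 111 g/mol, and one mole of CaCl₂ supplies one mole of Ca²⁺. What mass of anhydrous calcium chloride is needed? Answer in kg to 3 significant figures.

(a) 2.72 kg; (b) 160 kg

(a) Volume: 112,000 US gal × 3.785 L/gal = 423,920 L.
(a) Chlorine deficit: 6.7 − 0.9 = 5.8 ppm = 5.8 mg/L as Cl₂.
(a) Cl₂ equivalent needed: 5.8 mg/L × 423,920 L = 2,459,000 mg = 2459 g.
(a) Product at 90.4% available chlorine: 2459 / 0.904 = 2720 g.

(b) Volume: 1850 m³ = 1,850,000 L.
(b) Hardness to add: (162 − 84) = 78 mg/L as CaCO₃ × 1,850,000 L = 144,300 g as CaCO₃.
(b) Moles of Ca²⁺ (1 mol Ca²⁺ ≡ 1 mol CaCO₃): 144,300 / 100.1 g/mol = 1442 mol.
(b) Mass of CaCl₂: 1442 × 111 = 160,000 g.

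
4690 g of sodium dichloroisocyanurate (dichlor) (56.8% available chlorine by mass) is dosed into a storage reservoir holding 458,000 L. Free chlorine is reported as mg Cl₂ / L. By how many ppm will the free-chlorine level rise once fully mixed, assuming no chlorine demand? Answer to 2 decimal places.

5.82 ppm

Available chlorine delivered: 4690 g × 0.568 = 2664 g as Cl₂.
Concentration rise: 2664 g / 458,000 L = 5.816 mg/L = 5.82 ppm.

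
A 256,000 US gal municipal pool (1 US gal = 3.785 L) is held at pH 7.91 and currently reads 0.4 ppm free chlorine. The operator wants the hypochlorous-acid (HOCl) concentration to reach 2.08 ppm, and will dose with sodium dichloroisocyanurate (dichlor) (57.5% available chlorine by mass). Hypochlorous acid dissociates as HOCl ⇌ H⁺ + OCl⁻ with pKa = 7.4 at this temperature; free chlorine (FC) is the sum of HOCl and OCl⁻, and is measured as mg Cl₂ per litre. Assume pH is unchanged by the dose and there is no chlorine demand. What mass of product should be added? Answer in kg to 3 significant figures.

Volume: 256,000 US gal × 3.785 L/gal = 968,960 L.
[OCl⁻]/[HOCl] = 10^(pH − pKa) = 10^(7.91 − 7.4) = 3.236; fraction as HOCl = 1/(1 + 3.236) = 0.2361.
Free chlorine required for 2.08 ppm HOCl: 2.08 / 0.2361 = 8.811 ppm.
FC to add: 8.811 − 0.4 = 8.411 mg/L as Cl₂.
Cl₂ equivalent: 8.411 mg/L × 968,960 L = 8150 g.
Product at 57.5% available Cl: 8150 / 0.575 = 14,170 g.

14.2 kg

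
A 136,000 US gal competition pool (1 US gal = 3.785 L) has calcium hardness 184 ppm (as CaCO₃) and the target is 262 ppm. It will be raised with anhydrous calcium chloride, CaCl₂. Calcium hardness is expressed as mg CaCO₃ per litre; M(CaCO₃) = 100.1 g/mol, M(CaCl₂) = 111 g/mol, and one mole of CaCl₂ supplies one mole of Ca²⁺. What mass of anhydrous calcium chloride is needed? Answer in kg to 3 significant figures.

Volume: 136,000 US gal × 3.785 L/gal = 514,760 L.
Hardness to add: (262 − 184) = 78 mg/L as CaCO₃ × 514,760 L = 40,150 g as CaCO₃.
Moles of Ca²⁺ (1 mol Ca²⁺ ≡ 1 mol CaCO₃): 40,150 / 100.1 g/mol = 401.1 mol.
Mass of CaCl₂: 401.1 × 111 = 44,520 g.

44.5 kg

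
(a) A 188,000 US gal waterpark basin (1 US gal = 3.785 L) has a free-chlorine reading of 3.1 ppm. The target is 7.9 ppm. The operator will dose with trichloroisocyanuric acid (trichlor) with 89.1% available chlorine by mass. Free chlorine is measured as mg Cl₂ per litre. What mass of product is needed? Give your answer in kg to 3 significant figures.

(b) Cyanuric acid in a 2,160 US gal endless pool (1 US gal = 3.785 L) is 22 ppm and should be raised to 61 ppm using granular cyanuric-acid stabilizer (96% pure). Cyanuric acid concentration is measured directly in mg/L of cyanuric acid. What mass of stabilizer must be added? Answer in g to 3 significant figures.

(a) 3.83 kg; (b) 332 g

(a) Volume: 188,000 US gal × 3.785 L/gal = 711,580 L.
(a) Chlorine deficit: 7.9 − 3.1 = 4.8 ppm = 4.8 mg/L as Cl₂.
(a) Cl₂ equivalent needed: 4.8 mg/L × 711,580 L = 3,416,000 mg = 3416 g.
(a) Product at 89.1% available chlorine: 3416 / 0.891 = 3833 g.

(b) Volume: 2,160 US gal × 3.785 L/gal = 8,176 L.
(b) CYA to add: (61 − 22) = 39 mg/L × 8,176 L = 318.8 g cyanuric acid.
(b) At 96% purity: 318.8 / 0.96 = 332.1 g product.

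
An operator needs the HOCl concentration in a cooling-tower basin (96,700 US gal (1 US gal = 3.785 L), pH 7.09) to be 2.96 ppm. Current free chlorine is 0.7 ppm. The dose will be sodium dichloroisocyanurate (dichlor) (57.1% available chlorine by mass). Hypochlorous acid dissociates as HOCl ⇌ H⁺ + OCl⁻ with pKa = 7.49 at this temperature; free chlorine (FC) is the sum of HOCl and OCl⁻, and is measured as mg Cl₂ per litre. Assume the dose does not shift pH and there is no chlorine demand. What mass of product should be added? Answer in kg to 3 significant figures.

2.20 kg

Volume: 96,700 US gal × 3.785 L/gal = 366,010 L.
[OCl⁻]/[HOCl] = 10^(pH − pKa) = 10^(7.09 − 7.49) = 0.3981; fraction as HOCl = 1/(1 + 0.3981) = 0.7153.
Free chlorine required for 2.96 ppm HOCl: 2.96 / 0.7153 = 4.138 ppm.
FC to add: 4.138 − 0.7 = 3.438 mg/L as Cl₂.
Cl₂ equivalent: 3.438 mg/L × 366,010 L = 1258 g.
Product at 57.1% available Cl: 1258 / 0.571 = 2204 g.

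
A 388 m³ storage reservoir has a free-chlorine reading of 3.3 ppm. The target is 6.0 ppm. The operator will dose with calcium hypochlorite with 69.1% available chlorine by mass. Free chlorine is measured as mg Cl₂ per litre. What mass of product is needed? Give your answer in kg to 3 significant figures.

Volume: 388 m³ = 388,000 L.
Chlorine deficit: 6.0 − 3.3 = 2.7 ppm = 2.7 mg/L as Cl₂.
Cl₂ equivalent needed: 2.7 mg/L × 388,000 L = 1,048,000 mg = 1048 g.
Product at 69.1% available chlorine: 1048 / 0.691 = 1516 g.

1.52 kg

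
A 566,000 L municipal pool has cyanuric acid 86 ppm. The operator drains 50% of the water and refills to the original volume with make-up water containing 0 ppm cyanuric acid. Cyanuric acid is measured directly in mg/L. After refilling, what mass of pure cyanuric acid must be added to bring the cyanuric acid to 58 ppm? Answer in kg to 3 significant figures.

After draining 50% and refilling: 86 × 0.50 + 0 × 0.50 = 43 ppm.
Deficit to target: 58 − 43 = 15 mg/L.
Mass: 15 mg/L × 566,000 L = 8490 g cyanuric acid.

8.49 kg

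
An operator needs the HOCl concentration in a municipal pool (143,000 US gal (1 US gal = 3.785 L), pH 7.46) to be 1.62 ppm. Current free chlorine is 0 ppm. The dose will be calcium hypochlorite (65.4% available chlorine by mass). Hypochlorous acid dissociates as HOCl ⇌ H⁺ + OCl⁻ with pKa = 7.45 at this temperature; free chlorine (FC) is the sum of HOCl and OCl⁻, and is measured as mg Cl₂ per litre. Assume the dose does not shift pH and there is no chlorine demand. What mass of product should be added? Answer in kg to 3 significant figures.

Volume: 143,000 US gal × 3.785 L/gal = 541,255 L.
[OCl⁻]/[HOCl] = 10^(pH − pKa) = 10^(7.46 − 7.45) = 1.023; fraction as HOCl = 1/(1 + 1.023) = 0.4942.
Free chlorine required for 1.62 ppm HOCl: 1.62 / 0.4942 = 3.278 ppm.
FC to add: 3.278 − 0 = 3.278 mg/L as Cl₂.
Cl₂ equivalent: 3.278 mg/L × 541,255 L = 1774 g.
Product at 65.4% available Cl: 1774 / 0.654 = 2713 g.

2.71 kg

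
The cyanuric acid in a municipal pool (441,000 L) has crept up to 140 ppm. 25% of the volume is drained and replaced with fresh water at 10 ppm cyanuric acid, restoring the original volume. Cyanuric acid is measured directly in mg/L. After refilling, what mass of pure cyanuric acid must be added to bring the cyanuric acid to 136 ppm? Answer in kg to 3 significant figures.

12.6 kg

After draining 25% and refilling: 140 × 0.75 + 10 × 0.25 = 107.5 ppm.
Deficit to target: 136 − 107.5 = 28.5 mg/L.
Mass: 28.5 mg/L × 441,000 L = 12,570 g cyanuric acid.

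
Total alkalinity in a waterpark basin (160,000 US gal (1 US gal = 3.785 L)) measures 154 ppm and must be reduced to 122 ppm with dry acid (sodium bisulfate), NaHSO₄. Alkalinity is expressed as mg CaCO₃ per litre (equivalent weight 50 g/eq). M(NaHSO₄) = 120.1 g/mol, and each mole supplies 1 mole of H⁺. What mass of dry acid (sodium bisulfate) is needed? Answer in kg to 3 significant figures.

46.5 kg

Volume: 160,000 US gal × 3.785 L/gal = 605,600 L.
Alkalinity to neutralize: (154 − 122) = 32 mg/L as CaCO₃ × 605,600 L = 19,380 g as CaCO₃.
Equivalents of H⁺ required: 19,380 ÷ 50 g/eq = 387.6 eq = 387.6 mol NaHSO₄.
Mass of NaHSO₄: 387.6 × 120.1 = 46,550 g.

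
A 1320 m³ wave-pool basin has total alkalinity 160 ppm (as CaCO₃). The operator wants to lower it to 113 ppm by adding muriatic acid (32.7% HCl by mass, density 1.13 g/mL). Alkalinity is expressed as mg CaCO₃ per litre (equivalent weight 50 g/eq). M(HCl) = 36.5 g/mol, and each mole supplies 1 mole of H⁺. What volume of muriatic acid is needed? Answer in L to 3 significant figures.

123 L

Volume: 1320 m³ = 1,320,000 L.
Alkalinity to neutralize: (160 − 113) = 47 mg/L as CaCO₃ × 1,320,000 L = 62,040 g as CaCO₃.
Equivalents of H⁺ required: 62,040 ÷ 50 g/eq = 1241 eq = 1241 mol HCl.
Mass of HCl: 1241 × 36.5 = 45,290 g.
Mass of 32.7% solution: 45,290 / 0.327 = 138,500 g.
Volume: 138,500 g ÷ 1.13 g/mL = 122,600 mL.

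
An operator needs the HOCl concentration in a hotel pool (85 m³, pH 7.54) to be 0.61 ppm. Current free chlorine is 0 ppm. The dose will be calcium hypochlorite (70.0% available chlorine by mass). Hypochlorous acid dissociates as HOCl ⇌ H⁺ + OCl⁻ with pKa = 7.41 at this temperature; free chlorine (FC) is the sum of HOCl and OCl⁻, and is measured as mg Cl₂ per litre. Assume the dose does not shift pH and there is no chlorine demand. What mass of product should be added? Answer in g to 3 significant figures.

174 g

Volume: 85 m³ = 85,000 L.
[OCl⁻]/[HOCl] = 10^(pH − pKa) = 10^(7.54 − 7.41) = 1.349; fraction as HOCl = 1/(1 + 1.349) = 0.4257.
Free chlorine required for 0.61 ppm HOCl: 0.61 / 0.4257 = 1.433 ppm.
FC to add: 1.433 − 0 = 1.433 mg/L as Cl₂.
Cl₂ equivalent: 1.433 mg/L × 85,000 L = 121.8 g.
Product at 70.0% available Cl: 121.8 / 0.7 = 174 g.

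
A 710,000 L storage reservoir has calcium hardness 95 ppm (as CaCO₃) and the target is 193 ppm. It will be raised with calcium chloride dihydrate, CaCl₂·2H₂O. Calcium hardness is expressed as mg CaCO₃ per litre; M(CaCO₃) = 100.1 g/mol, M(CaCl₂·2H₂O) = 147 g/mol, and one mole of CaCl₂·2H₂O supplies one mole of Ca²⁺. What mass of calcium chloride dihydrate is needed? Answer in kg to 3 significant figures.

Hardness to add: (193 − 95) = 98 mg/L as CaCO₃ × 710,000 L = 69,580 g as CaCO₃.
Moles of Ca²⁺ (1 mol Ca²⁺ ≡ 1 mol CaCO₃): 69,580 / 100.1 g/mol = 695.1 mol.
Mass of CaCl₂·2H₂O: 695.1 × 147 = 102,200 g.

102 kg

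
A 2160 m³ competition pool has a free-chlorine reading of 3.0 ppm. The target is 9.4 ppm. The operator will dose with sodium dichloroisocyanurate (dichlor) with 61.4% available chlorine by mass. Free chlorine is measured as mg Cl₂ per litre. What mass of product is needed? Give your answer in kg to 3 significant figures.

22.5 kg

Volume: 2160 m³ = 2,160,000 L.
Chlorine deficit: 9.4 − 3.0 = 6.4 ppm = 6.4 mg/L as Cl₂.
Cl₂ equivalent needed: 6.4 mg/L × 2,160,000 L = 13,820,000 mg = 13,820 g.
Product at 61.4% available chlorine: 13,820 / 0.614 = 22,510 g.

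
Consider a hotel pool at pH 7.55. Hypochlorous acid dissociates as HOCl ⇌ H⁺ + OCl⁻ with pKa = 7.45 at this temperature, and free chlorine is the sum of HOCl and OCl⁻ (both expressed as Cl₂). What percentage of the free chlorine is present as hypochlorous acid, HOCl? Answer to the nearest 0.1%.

[OCl⁻]/[HOCl] = 10^(pH − pKa) = 10^(7.55 − 7.45) = 10^0.10 = 1.259.
Fraction as HOCl = 1 / (1 + 1.259) = 0.4427.

44.3%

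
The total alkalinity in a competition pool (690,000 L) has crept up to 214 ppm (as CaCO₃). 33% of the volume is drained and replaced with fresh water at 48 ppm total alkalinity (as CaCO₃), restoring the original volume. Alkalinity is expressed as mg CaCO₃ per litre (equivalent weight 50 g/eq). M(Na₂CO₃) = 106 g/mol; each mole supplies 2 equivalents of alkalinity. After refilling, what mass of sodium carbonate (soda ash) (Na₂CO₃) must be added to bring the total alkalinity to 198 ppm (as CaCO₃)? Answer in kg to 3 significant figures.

28.4 kg

After draining 33% and refilling: 214 × 0.67 + 48 × 0.33 = 159.22 ppm.
Deficit to target: 198 − 159.22 = 38.78 mg/L.
As CaCO₃: 38.78 mg/L × 690,000 L = 26,760 g; ÷ 50 g/eq ÷ 2 = 267.6 mol Na₂CO₃.
Mass: 267.6 × 106 = 28,360 g.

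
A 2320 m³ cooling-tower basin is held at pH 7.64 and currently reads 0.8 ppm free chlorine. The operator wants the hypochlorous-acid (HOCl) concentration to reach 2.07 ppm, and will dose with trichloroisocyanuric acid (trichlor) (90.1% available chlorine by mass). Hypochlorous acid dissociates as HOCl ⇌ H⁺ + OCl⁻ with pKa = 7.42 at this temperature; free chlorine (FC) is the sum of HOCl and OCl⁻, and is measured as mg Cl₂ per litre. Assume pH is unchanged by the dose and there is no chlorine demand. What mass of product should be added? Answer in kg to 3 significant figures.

12.1 kg

Volume: 2320 m³ = 2,320,000 L.
[OCl⁻]/[HOCl] = 10^(pH − pKa) = 10^(7.64 − 7.42) = 1.66; fraction as HOCl = 1/(1 + 1.66) = 0.376.
Free chlorine required for 2.07 ppm HOCl: 2.07 / 0.376 = 5.505 ppm.
FC to add: 5.505 − 0.8 = 4.705 mg/L as Cl₂.
Cl₂ equivalent: 4.705 mg/L × 2,320,000 L = 10,920 g.
Product at 90.1% available Cl: 10,920 / 0.901 = 12,120 g.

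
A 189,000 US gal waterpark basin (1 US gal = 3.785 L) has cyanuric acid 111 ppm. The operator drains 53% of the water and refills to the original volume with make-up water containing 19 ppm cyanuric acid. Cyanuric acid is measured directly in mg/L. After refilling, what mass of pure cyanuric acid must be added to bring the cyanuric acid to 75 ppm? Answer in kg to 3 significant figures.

9.13 kg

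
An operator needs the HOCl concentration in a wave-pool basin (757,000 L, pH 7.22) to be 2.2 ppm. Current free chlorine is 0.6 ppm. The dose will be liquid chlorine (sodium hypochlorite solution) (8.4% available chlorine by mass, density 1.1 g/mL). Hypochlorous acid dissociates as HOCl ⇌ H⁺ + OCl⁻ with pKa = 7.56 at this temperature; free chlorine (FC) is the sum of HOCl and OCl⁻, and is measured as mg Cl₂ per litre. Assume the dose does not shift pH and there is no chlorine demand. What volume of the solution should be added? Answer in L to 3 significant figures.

21.3 L

[OCl⁻]/[HOCl] = 10^(pH − pKa) = 10^(7.22 − 7.56) = 0.4571; fraction as HOCl = 1/(1 + 0.4571) = 0.6863.
Free chlorine required for 2.2 ppm HOCl: 2.2 / 0.6863 = 3.206 ppm.
FC to add: 3.206 − 0.6 = 2.606 mg/L as Cl₂.
Cl₂ equivalent: 2.606 mg/L × 757,000 L = 1972 g.
Product at 8.4% available Cl: 1972 / 0.084 = 23,480 g.
Volume: 23,480 g ÷ 1.1 g/mL = 21,350 mL.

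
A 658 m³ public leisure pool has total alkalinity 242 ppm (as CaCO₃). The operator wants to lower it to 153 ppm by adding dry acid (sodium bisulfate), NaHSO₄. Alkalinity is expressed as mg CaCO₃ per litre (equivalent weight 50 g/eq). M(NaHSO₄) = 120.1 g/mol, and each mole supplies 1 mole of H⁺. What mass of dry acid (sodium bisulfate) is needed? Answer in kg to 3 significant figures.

141 kg

Volume: 658 m³ = 658,000 L.
Alkalinity to neutralize: (242 − 153) = 89 mg/L as CaCO₃ × 658,000 L = 58,560 g as CaCO₃.
Equivalents of H⁺ required: 58,560 ÷ 50 g/eq = 1171 eq = 1171 mol NaHSO₄.
Mass of NaHSO₄: 1171 × 120.1 = 140,700 g.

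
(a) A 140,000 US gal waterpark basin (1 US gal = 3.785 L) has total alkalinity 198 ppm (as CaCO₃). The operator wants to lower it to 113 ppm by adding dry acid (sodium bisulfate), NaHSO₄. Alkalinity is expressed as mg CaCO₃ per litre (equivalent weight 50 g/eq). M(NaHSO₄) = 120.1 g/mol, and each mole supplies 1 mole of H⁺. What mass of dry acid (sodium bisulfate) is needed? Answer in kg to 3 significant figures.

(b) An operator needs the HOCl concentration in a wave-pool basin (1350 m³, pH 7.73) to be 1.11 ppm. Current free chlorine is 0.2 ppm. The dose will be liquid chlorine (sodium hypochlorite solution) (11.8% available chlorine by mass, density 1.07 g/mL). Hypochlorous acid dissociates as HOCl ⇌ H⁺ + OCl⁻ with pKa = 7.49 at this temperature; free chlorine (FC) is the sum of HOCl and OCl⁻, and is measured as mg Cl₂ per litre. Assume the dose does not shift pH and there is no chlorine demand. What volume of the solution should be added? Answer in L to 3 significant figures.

(a) Volume: 140,000 US gal × 3.785 L/gal = 529,900 L.
(a) Alkalinity to neutralize: (198 − 113) = 85 mg/L as CaCO₃ × 529,900 L = 45,040 g as CaCO₃.
(a) Equivalents of H⁺ required: 45,040 ÷ 50 g/eq = 900.8 eq = 900.8 mol NaHSO₄.
(a) Mass of NaHSO₄: 900.8 × 120.1 = 108,200 g.

(b) Volume: 1350 m³ = 1,350,000 L.
(b) [OCl⁻]/[HOCl] = 10^(pH − pKa) = 10^(7.73 − 7.49) = 1.738; fraction as HOCl = 1/(1 + 1.738) = 0.3653.
(b) Free chlorine required for 1.11 ppm HOCl: 1.11 / 0.3653 = 3.039 ppm.
(b) FC to add: 3.039 − 0.2 = 2.839 mg/L as Cl₂.
(b) Cl₂ equivalent: 2.839 mg/L × 1,350,000 L = 3833 g.
(b) Product at 11.8% available Cl: 3833 / 0.118 = 32,480 g.
(b) Volume: 32,480 g ÷ 1.07 g/mL = 30,350 mL.

(a) 108 kg; (b) 30.4 L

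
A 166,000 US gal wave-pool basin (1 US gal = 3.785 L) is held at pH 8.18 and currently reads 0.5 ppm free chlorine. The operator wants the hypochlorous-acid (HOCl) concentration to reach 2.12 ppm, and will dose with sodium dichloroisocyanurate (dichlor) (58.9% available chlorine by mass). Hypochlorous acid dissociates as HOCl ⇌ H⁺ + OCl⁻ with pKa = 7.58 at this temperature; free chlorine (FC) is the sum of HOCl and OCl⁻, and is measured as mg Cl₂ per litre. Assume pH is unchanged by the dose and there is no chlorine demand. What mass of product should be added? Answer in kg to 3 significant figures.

10.7 kg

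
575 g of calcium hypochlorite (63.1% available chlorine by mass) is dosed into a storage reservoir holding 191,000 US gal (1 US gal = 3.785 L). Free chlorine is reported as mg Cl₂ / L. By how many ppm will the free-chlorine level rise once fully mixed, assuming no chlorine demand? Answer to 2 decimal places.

0.50 ppm

Volume: 191,000 US gal × 3.785 L/gal = 722,935 L.
Available chlorine delivered: 575 g × 0.631 = 362.8 g as Cl₂.
Concentration rise: 362.8 g / 722,935 L = 0.5019 mg/L = 0.50 ppm.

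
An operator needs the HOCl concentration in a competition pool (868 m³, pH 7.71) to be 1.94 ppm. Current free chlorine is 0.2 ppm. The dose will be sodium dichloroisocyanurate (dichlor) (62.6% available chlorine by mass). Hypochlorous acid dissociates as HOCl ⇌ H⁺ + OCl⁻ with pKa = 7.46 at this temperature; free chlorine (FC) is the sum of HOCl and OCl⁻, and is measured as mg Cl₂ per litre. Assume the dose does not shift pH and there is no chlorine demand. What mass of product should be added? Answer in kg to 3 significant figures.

7.20 kg

Volume: 868 m³ = 868,000 L.
[OCl⁻]/[HOCl] = 10^(pH − pKa) = 10^(7.71 − 7.46) = 1.778; fraction as HOCl = 1/(1 + 1.778) = 0.3599.
Free chlorine required for 1.94 ppm HOCl: 1.94 / 0.3599 = 5.39 ppm.
FC to add: 5.39 − 0.2 = 5.19 mg/L as Cl₂.
Cl₂ equivalent: 5.19 mg/L × 868,000 L = 4505 g.
Product at 62.6% available Cl: 4505 / 0.626 = 7196 g.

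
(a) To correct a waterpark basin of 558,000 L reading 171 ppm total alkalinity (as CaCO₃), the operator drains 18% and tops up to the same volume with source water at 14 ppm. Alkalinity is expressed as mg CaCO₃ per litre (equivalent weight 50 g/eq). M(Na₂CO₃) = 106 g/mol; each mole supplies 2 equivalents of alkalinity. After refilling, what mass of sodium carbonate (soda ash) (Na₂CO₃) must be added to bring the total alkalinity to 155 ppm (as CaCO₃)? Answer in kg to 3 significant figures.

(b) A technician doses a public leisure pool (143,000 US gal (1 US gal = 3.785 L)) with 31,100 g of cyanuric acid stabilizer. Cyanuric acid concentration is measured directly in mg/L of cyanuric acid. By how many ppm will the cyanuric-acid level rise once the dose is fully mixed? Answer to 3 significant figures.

(a) 7.25 kg; (b) 57.5 ppm

(a) After draining 18% and refilling: 171 × 0.82 + 14 × 0.18 = 142.74 ppm.
(a) Deficit to target: 155 − 142.74 = 12.26 mg/L.
(a) As CaCO₃: 12.26 mg/L × 558,000 L = 6841 g; ÷ 50 g/eq ÷ 2 = 68.41 mol Na₂CO₃.
(a) Mass: 68.41 × 106 = 7252 g.

(b) Volume: 143,000 US gal × 3.785 L/gal = 541,255 L.
(b) Rise: 31,100 g / 541,255 L × 1000 = 57.46 mg/L.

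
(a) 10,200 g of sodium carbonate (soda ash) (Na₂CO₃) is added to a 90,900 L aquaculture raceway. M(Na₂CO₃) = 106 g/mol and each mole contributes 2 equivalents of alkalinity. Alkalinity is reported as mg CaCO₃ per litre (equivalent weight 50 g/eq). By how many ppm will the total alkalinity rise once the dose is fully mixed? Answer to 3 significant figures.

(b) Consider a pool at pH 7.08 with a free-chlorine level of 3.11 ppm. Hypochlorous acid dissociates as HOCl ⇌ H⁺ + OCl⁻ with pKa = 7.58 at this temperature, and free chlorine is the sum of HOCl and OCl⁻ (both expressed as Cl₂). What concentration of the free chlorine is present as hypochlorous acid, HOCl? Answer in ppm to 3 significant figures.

(a) Moles of Na₂CO₃: 10,200 g ÷ 106 g/mol = 96.23 mol → 192.5 eq of alkalinity.
(a) As CaCO₃: 192.5 eq × 50 g/eq = 9623 g.
(a) Rise: 9623 g / 90,900 L × 1000 = 105.9 mg/L.

(b) [OCl⁻]/[HOCl] = 10^(pH − pKa) = 10^(7.08 − 7.58) = 10^-0.50 = 0.3162.
(b) Fraction as HOCl = 1 / (1 + 0.3162) = 0.7597.
(b) HOCl = 0.7597 × 3.11 ppm = 2.363 ppm.

(a) 106 ppm; (b) 2.36 ppm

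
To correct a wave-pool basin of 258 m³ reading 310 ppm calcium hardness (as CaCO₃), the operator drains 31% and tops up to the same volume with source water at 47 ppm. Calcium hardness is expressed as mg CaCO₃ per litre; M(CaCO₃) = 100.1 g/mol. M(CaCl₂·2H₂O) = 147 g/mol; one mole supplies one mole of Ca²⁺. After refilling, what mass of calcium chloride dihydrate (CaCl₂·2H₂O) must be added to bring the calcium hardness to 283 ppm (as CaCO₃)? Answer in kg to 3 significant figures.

20.7 kg

Volume: 258 m³ = 258,000 L.
After draining 31% and refilling: 310 × 0.69 + 47 × 0.31 = 228.47 ppm.
Deficit to target: 283 − 228.47 = 54.53 mg/L.
As CaCO₃: 54.53 mg/L × 258,000 L = 14,070 g; ÷ 100.1 = 140.5 mol Ca²⁺.
Mass: 140.5 × 147 = 20,660 g.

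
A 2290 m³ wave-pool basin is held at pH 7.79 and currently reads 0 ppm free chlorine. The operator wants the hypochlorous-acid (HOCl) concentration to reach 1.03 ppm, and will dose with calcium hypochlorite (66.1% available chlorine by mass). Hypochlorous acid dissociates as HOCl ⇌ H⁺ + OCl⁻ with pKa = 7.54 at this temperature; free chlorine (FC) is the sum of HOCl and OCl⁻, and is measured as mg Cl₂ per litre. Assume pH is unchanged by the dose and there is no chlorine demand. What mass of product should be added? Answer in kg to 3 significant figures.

9.91 kg

Volume: 2290 m³ = 2,290,000 L.
[OCl⁻]/[HOCl] = 10^(pH − pKa) = 10^(7.79 − 7.54) = 1.778; fraction as HOCl = 1/(1 + 1.778) = 0.3599.
Free chlorine required for 1.03 ppm HOCl: 1.03 / 0.3599 = 2.862 ppm.
FC to add: 2.862 − 0 = 2.862 mg/L as Cl₂.
Cl₂ equivalent: 2.862 mg/L × 2,290,000 L = 6553 g.
Product at 66.1% available Cl: 6553 / 0.661 = 9914 g.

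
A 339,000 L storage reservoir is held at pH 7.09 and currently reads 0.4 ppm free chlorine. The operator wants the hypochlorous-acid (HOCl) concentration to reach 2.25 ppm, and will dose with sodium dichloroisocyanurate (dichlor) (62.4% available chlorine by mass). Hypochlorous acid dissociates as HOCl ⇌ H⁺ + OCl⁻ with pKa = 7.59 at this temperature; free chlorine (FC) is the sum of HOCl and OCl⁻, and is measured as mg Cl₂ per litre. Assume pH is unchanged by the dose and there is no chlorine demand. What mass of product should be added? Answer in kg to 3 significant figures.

1.39 kg

[OCl⁻]/[HOCl] = 10^(pH − pKa) = 10^(7.09 − 7.59) = 0.3162; fraction as HOCl = 1/(1 + 0.3162) = 0.7597.
Free chlorine required for 2.25 ppm HOCl: 2.25 / 0.7597 = 2.962 ppm.
FC to add: 2.962 − 0.4 = 2.562 mg/L as Cl₂.
Cl₂ equivalent: 2.562 mg/L × 339,000 L = 868.4 g.
Product at 62.4% available Cl: 868.4 / 0.624 = 1392 g.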